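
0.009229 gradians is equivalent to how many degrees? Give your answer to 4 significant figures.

1 gradian = 0.900000 °.
Then 0.009229 × 0.900000 ≈ 0.008306 °.

0.008306 °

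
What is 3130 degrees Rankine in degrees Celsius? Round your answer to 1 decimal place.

°R = (°C + 273.15) × 9/5.
Applying the formula gives 1465.7 °C.

1465.7 °C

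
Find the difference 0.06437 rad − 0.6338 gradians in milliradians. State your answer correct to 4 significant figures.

54.41 mrad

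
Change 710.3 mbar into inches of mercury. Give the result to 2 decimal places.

20.98 inHg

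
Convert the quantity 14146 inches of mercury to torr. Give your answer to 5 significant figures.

359310 torr

1 inHg = 25.4000 torr.
Thus 14146 × 25.4000 ≈ 359310 torr.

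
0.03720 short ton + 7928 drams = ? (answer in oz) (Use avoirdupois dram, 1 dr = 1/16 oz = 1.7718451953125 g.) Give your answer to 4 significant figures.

1686 ounces

0.03720 short ton = 1190.40 oz and 7928 dr = 495.500 oz.
1190.40 + 495.500 ≈ 1686 oz.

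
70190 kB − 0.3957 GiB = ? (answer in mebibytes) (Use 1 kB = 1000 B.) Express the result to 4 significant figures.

70190 kB = 66.9384 MiB and 0.3957 GiB = 405.197 MiB.
66.9384 − 405.197 ≈ -338.3 MiB.

-338.3 MiB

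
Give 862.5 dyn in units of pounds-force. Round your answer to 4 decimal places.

1 dyne = 2.24809e-6 pounds-force.
Then 862.5 × 2.24809e-6 ≈ 0.0019 lbf.

0.0019 pounds-force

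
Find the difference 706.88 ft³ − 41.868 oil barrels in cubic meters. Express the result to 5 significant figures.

13.360 m³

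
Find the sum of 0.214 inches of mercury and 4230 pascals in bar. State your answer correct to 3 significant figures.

0.214 inHg = 0.00724687 bar and 4230 Pa = 0.0423000 bar.
0.00724687 + 0.0423000 ≈ 0.0495 bar.

0.0495 bar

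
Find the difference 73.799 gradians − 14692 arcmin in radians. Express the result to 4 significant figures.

-3.114 radians

73.799 grad = 1.159232 rad and 14692 arcmin = 4.273730 rad.
1.159232 − 4.273730 ≈ -3.114 rad.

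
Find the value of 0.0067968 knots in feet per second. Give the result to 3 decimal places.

1 knot = 1.68781 ft/s.
Thus 0.0067968 × 1.68781 ≈ 0.011 ft/s.

0.011 feet per second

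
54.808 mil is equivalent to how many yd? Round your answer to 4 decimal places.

0.0015 yards

1 mil = 2.77778 × 10^-5 yards.
Thus 54.808 × 2.77778 × 10^-5 ≈ 0.0015 yd.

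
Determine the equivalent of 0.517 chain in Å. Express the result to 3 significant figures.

1.04 × 10^11 Å

1 chain = 2.01168 × 10^11 angstroms.
Thus 0.517 × 2.01168 × 10^11 ≈ 1.04 × 10^11 Å.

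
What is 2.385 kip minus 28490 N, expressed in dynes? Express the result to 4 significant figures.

2.385 kip = 1.06090e+9 dyn and 28490 N = 2.84900e+9 dyn.
1.06090e+9 − 2.84900e+9 ≈ -1.788e+9 dyn.

-1.788e+9 dyn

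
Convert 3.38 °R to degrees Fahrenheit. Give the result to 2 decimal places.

°R = °F + 459.67.
Applying the formula gives -456.29 °F.

-456.29 °F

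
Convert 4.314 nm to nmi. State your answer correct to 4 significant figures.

2.329e-12 nmi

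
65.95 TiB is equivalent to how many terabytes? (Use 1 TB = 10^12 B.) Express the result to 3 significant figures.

72.5 TB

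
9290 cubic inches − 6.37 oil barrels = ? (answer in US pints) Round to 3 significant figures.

-1820 US pt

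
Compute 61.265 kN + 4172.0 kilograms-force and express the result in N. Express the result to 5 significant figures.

102180 N

61.265 kN = 61265.0 N and 4172.0 kgf = 40913.3 N.
61265.0 + 40913.3 ≈ 102180 N.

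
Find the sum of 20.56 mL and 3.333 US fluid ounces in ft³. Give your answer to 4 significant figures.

0.004207 ft³

20.56 mL = 0.000726070 ft³ and 3.333 US fl oz = 0.00348092 ft³.
0.000726070 + 0.00348092 ≈ 0.004207 ft³.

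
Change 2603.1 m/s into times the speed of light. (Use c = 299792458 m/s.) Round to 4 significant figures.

8.683 × 10^-6 times the speed of light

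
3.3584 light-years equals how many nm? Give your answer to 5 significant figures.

3.1773e+25 nm

1 light-year = 9.46073e+24 nanometers.
Thus 3.3584 × 9.46073e+24 ≈ 3.1773e+25 nm.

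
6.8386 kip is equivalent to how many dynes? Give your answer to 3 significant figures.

3.04e+9 dynes

1 kip = 4.44822e+8 dyn.
Thus 6.8386 × 4.44822e+8 ≈ 3.04e+9 dyn.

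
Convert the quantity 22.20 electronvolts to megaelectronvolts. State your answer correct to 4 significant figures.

1 electronvolt = 1.00000e-6 megaelectronvolts.
So 22.20 × 1.00000e-6 ≈ 2.220e-5 MeV.

2.220e-5 MeV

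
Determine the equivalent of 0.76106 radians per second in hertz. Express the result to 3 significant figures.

0.121 Hz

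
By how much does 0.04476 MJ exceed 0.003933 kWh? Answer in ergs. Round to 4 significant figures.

0.04476 MJ = 4.47600e+11 erg and 0.003933 kWh = 1.41588e+11 erg.
4.47600e+11 − 1.41588e+11 ≈ 3.060e+11 erg.

3.060e+11 erg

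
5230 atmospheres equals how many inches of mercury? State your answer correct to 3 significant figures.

1 atmosphere = 29.9213 inHg.
5230 × 29.9213 ≈ 156000 inHg.

156000 inHg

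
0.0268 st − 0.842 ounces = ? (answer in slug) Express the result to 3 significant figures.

0.0100 slugs

0.0268 st = 0.0116616 slug and 0.842 oz = 0.00163564 slug.
0.0116616 − 0.00163564 ≈ 0.0100 slug.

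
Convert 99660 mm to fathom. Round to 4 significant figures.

54.49 fathom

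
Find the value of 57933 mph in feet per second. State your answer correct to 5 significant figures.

84968 feet per second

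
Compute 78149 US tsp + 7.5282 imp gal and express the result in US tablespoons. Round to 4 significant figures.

28360 US tbsp

78149 US tsp = 26049.7 US tbsp and 7.5282 imp gal = 2314.49 US tbsp.
26049.7 + 2314.49 ≈ 28360 US tbsp.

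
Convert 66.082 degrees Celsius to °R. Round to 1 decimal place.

°R = (°C + 273.15) × 9/5.
Applying the formula gives 610.6 °R.

610.6 °R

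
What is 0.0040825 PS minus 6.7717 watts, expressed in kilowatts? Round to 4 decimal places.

-0.0038 kW

0.0040825 PS = 0.00300267 kW and 6.7717 W = 0.00677170 kW.
0.00300267 − 0.00677170 ≈ -0.0038 kW.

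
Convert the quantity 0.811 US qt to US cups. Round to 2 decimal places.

1 US qt = 4.00000 US cup.
So 0.811 × 4.00000 ≈ 3.24 US cup.

3.24 US cup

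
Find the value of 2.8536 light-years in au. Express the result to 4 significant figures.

1 light-year = 63241.1 au.
So 2.8536 × 63241.1 ≈ 180500 au.

180500 au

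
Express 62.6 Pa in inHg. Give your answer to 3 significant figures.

0.0185 inches of mercury

1 pascal = 0.000295300 inches of mercury.
Thus 62.6 × 0.000295300 ≈ 0.0185 inHg.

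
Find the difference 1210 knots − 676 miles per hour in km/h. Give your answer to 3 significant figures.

1210 kn = 2240.92 km/h and 676 mph = 1087.92 km/h.
2240.92 − 1087.92 ≈ 1150 km/h.

1150 km/h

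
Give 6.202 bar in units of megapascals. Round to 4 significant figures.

0.6202 MPa

1 bar = 0.100000 MPa.
Then 6.202 × 0.100000 ≈ 0.6202 MPa.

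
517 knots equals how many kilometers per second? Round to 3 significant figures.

1 knot = 0.000514444 kilometers per second.
Thus 517 × 0.000514444 ≈ 0.266 km/s.

0.266 kilometers per second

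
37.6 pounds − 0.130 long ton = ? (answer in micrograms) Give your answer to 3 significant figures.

-1.15 × 10^11 micrograms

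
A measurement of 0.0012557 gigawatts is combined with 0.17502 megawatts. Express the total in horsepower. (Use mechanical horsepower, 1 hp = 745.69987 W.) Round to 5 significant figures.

0.0012557 GW = 1683.92 hp and 0.17502 MW = 234.706 hp.
1683.92 + 234.706 ≈ 1918.6 hp.

1918.6 hp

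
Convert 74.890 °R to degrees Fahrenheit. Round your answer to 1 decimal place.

-384.8 degrees Fahrenheit

°R = °F + 459.67.
Applying the formula gives -384.8 °F.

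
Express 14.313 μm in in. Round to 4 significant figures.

1 micrometer = 3.93701e-5 in.
14.313 × 3.93701e-5 ≈ 0.0005635 in.

0.0005635 inches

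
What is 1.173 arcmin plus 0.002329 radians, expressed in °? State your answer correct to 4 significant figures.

0.1530 degrees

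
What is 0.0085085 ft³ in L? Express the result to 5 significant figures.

0.24093 liters

1 cubic foot = 28.3168 L.
Thus 0.0085085 × 28.3168 ≈ 0.24093 L.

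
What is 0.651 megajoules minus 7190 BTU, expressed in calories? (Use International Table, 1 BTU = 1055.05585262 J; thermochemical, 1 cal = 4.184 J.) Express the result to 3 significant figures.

-1.66 × 10^6 cal

0.651 MJ = 155593 cal and 7190 BTU = 1.81306 × 10^6 cal.
155593 − 1.81306 × 10^6 ≈ -1.66 × 10^6 cal.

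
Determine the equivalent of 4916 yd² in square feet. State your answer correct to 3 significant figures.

44200 ft²

1 square yard = 9.00000 ft².
Thus 4916 × 9.00000 ≈ 44200 ft².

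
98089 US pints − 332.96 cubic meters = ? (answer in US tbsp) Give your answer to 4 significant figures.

-1.938e+7 US tbsp

98089 US pt = 3.13885e+6 US tbsp and 332.96 m³ = 2.25174e+7 US tbsp.
3.13885e+6 − 2.25174e+7 ≈ -1.938e+7 US tbsp.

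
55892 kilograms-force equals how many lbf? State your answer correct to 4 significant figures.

123200 pounds-force

1 kilogram-force = 2.20462 lbf.
55892 × 2.20462 ≈ 123200 lbf.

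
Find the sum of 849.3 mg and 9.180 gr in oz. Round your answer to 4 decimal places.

849.3 mg = 0.0299582 oz and 9.180 gr = 0.0209829 oz.
0.0299582 + 0.0209829 ≈ 0.0509 oz.

0.0509 oz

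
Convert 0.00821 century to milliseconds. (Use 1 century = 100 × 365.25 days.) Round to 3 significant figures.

2.59e+10 ms

1 century = 3.15576e+12 ms.
So 0.00821 × 3.15576e+12 ≈ 2.59e+10 ms.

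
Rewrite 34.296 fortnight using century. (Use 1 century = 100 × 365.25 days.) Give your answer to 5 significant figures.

0.013146 century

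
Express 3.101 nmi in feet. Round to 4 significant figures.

1 nautical mile = 6076.12 feet.
So 3.101 × 6076.12 ≈ 18840 ft.

18840 ft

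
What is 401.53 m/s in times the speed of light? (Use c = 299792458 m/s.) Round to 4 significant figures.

1 m/s = 3.33564e-9 times the speed of light.
Then 401.53 × 3.33564e-9 ≈ 1.339e-6 c.

1.339e-6 times the speed of light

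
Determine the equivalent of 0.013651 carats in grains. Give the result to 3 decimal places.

1 ct = 3.08647 gr.
0.013651 × 3.08647 ≈ 0.042 gr.

0.042 gr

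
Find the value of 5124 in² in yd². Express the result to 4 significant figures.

3.954 yd²

1 in² = 0.000771605 yd².
Then 5124 × 0.000771605 ≈ 3.954 yd².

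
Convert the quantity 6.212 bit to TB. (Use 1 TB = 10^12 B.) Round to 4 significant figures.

7.765 × 10^-13 terabytes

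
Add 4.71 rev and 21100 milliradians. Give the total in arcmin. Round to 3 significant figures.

4.71 rev = 101736 arcmin and 21100 mrad = 72536.5 arcmin.
101736 + 72536.5 ≈ 174000 arcmin.

174000 arcminutes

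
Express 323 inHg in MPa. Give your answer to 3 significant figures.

1.09 megapascals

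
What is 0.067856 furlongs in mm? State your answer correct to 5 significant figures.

13650 millimeters

1 furlong = 201168 mm.
Thus 0.067856 × 201168 ≈ 13650 mm.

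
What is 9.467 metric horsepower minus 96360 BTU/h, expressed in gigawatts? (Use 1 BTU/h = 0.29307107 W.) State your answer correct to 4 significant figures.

-2.128 × 10^-5 GW

9.467 PS = 6.96297 × 10^-6 GW and 96360 BTU/h = 2.82403 × 10^-5 GW.
6.96297 × 10^-6 − 2.82403 × 10^-5 ≈ -2.128 × 10^-5 GW.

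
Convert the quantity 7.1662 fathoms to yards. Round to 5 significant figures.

1 fathom = 2.00000 yards.
Thus 7.1662 × 2.00000 ≈ 14.332 yd.

14.332 yd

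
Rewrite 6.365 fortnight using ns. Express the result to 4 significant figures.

7.699 × 10^15 ns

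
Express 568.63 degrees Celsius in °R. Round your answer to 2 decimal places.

°R = (°C + 273.15) × 9/5.
Applying the formula gives 1515.20 °R.

1515.20 °R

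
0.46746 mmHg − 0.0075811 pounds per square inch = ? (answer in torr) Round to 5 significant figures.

0.46746 mmHg = 0.467460 torr and 0.0075811 psi = 0.392056 torr.
0.467460 − 0.392056 ≈ 0.075404 torr.

0.075404 torr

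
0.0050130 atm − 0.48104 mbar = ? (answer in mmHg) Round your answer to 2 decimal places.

0.0050130 atm = 3.80988 mmHg and 0.48104 mbar = 0.360810 mmHg.
3.80988 − 0.360810 ≈ 3.45 mmHg.

3.45 mmHg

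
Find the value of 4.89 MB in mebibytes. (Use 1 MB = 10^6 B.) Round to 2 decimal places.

4.66 mebibytes

1 megabyte = 0.953674 mebibytes.
Then 4.89 × 0.953674 ≈ 4.66 MiB.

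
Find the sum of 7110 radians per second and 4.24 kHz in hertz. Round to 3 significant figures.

7110 rad/s = 1131.59 Hz and 4.24 kHz = 4240.00 Hz.
1131.59 + 4240.00 ≈ 5370 Hz.

5370 Hz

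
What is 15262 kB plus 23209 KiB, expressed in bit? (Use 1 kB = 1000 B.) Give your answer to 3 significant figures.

15262 kB = 1.22096e+8 bit and 23209 KiB = 1.90128e+8 bit.
1.22096e+8 + 1.90128e+8 ≈ 3.12e+8 bit.

3.12e+8 bits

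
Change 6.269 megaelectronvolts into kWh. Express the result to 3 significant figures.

2.79 × 10^-19 kWh

1 megaelectronvolt = 4.45049 × 10^-20 kWh.
Then 6.269 × 4.45049 × 10^-20 ≈ 2.79 × 10^-19 kWh.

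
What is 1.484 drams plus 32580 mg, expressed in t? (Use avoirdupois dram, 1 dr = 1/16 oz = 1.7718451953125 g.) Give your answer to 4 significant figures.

3.521e-5 metric tons

1.484 dr = 2.62942e-6 t and 32580 mg = 3.25800e-5 t.
2.62942e-6 + 3.25800e-5 ≈ 3.521e-5 t.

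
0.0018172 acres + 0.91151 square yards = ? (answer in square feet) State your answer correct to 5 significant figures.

87.361 square feet

0.0018172 acre = 79.1572 ft² and 0.91151 yd² = 8.20359 ft².
79.1572 + 8.20359 ≈ 87.361 ft².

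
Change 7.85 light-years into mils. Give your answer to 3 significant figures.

1 ly = 3.72470e+20 mils.
7.85 × 3.72470e+20 ≈ 2.92e+21 mil.

2.92e+21 mil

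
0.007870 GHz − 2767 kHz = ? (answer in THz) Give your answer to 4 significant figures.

0.007870 GHz = 7.87000 × 10^-6 THz and 2767 kHz = 2.76700 × 10^-6 THz.
7.87000 × 10^-6 − 2.76700 × 10^-6 ≈ 5.103 × 10^-6 THz.

5.103 × 10^-6 terahertz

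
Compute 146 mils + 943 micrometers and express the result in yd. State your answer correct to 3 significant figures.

0.00509 yd

146 mil = 0.00405556 yd and 943 μm = 0.00103128 yd.
0.00405556 + 0.00103128 ≈ 0.00509 yd.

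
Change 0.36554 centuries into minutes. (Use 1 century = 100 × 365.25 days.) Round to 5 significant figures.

1.9226e+7 min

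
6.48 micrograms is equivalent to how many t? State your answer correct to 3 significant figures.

1 μg = 1.00000 × 10^-12 metric tons.
Then 6.48 × 1.00000 × 10^-12 ≈ 6.48 × 10^-12 t.

6.48 × 10^-12 t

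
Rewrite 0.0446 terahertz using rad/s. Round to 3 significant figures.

2.80e+11 rad/s

1 THz = 6.28319e+12 radians per second.
Then 0.0446 × 6.28319e+12 ≈ 2.80e+11 rad/s.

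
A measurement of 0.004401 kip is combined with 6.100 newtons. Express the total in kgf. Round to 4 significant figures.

0.004401 kip = 1.99626 kgf and 6.100 N = 0.622027 kgf.
1.99626 + 0.622027 ≈ 2.618 kgf.

2.618 kgf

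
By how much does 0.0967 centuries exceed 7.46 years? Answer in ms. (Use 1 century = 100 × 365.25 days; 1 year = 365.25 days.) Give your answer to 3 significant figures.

6.97 × 10^10 ms

0.0967 century = 3.05162 × 10^11 ms and 7.46 yr = 2.35420 × 10^11 ms.
3.05162 × 10^11 − 2.35420 × 10^11 ≈ 6.97 × 10^10 ms.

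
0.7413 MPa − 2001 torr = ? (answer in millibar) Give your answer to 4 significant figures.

4745 mbar

0.7413 MPa = 7413.00 mbar and 2001 torr = 2667.78 mbar.
7413.00 − 2667.78 ≈ 4745 mbar.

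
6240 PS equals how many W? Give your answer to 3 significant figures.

4.59 × 10^6 W

1 PS = 735.499 W.
6240 × 735.499 ≈ 4.59 × 10^6 W.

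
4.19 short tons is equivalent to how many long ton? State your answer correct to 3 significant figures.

3.74 long tons

1 short ton = 0.892857 long ton.
4.19 × 0.892857 ≈ 3.74 long ton.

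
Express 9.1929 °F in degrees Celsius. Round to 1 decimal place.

-12.7 °C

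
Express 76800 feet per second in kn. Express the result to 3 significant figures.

45500 knots

1 ft/s = 0.592484 kn.
Then 76800 × 0.592484 ≈ 45500 kn.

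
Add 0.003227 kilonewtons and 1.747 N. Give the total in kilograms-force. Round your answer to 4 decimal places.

0.5072 kgf

0.003227 kN = 0.329062 kgf and 1.747 N = 0.178144 kgf.
0.329062 + 0.178144 ≈ 0.5072 kgf.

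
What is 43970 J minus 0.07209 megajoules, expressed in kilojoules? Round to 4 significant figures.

43970 J = 43.9700 kJ and 0.07209 MJ = 72.0900 kJ.
43.9700 − 72.0900 ≈ -28.12 kJ.

-28.12 kilojoules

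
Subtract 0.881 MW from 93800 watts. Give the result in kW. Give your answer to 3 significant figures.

93800 W = 93.8000 kW and 0.881 MW = 881.000 kW.
93.8000 − 881.000 ≈ -787 kW.

-787 kilowatts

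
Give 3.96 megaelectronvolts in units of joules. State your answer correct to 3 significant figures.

6.34e-13 joules

1 MeV = 1.60218e-13 J.
Then 3.96 × 1.60218e-13 ≈ 6.34e-13 J.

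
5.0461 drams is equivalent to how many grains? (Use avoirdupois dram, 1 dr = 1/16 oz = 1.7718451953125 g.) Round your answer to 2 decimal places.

137.98 gr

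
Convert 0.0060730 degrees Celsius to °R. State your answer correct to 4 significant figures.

491.7 °R

°R = (°C + 273.15) × 9/5.
Applying the formula gives 491.7 °R.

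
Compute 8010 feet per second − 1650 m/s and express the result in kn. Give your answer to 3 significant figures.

1540 kn

8010 ft/s = 4745.80 kn and 1650 m/s = 3207.34 kn.
4745.80 − 3207.34 ≈ 1540 kn.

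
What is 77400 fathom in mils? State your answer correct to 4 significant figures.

1 fathom = 72000.0 mil.
Thus 77400 × 72000.0 ≈ 5.573 × 10^9 mil.

5.573 × 10^9 mil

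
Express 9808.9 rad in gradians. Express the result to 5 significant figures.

1 rad = 63.6620 grad.
So 9808.9 × 63.6620 ≈ 624450 grad.

624450 gradians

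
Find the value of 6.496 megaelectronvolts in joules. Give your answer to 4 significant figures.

1 megaelectronvolt = 1.60218e-13 J.
6.496 × 1.60218e-13 ≈ 1.041e-12 J.

1.041e-12 joules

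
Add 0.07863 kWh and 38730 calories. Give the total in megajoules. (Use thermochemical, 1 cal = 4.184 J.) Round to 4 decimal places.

0.07863 kWh = 0.283068 MJ and 38730 cal = 0.162046 MJ.
0.283068 + 0.162046 ≈ 0.4451 MJ.

0.4451 megajoules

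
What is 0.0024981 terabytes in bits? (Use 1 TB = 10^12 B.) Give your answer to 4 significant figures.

1.998e+10 bits

1 TB = 8.00000e+12 bits.
0.0024981 × 8.00000e+12 ≈ 1.998e+10 bit.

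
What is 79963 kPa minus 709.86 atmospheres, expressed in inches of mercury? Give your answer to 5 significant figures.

79963 kPa = 23613.1 inHg and 709.86 atm = 21239.9 inHg.
23613.1 − 21239.9 ≈ 2373.2 inHg.

2373.2 inches of mercury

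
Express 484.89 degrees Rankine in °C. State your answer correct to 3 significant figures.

-3.77 °C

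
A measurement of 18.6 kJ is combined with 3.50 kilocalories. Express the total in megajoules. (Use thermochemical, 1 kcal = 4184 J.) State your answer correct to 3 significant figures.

0.0332 megajoules

18.6 kJ = 0.0186000 MJ and 3.50 kcal = 0.0146440 MJ.
0.0186000 + 0.0146440 ≈ 0.0332 MJ.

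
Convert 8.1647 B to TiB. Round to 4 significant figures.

7.426e-12 TiB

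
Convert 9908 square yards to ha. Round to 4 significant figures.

0.8284 ha

1 square yard = 8.36127 × 10^-5 ha.
So 9908 × 8.36127 × 10^-5 ≈ 0.8284 ha.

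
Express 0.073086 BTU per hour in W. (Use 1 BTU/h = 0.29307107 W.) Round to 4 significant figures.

0.02142 watts

1 BTU per hour = 0.293071 W.
Then 0.073086 × 0.293071 ≈ 0.02142 W.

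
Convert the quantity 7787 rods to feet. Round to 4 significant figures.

1 rod = 16.5000 ft.
7787 × 16.5000 ≈ 128500 ft.

128500 ft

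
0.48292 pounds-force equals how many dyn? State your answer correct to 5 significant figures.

214810 dyn

1 lbf = 444822 dyn.
0.48292 × 444822 ≈ 214810 dyn.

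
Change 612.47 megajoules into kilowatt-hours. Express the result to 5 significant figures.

1 MJ = 0.277778 kilowatt-hours.
Then 612.47 × 0.277778 ≈ 170.13 kWh.

170.13 kWh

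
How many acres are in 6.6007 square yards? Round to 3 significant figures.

0.00136 acre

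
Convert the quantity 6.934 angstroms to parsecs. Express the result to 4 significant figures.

2.247e-26 pc

1 angstrom = 3.24078e-27 pc.
So 6.934 × 3.24078e-27 ≈ 2.247e-26 pc.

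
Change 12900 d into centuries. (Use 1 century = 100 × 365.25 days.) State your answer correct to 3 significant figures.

1 d = 2.73785e-5 century.
Thus 12900 × 2.73785e-5 ≈ 0.353 century.

0.353 century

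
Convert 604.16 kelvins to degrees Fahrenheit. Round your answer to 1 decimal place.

K = (°F + 459.67) × 5/9.
Applying the formula gives 627.8 °F.

627.8 °F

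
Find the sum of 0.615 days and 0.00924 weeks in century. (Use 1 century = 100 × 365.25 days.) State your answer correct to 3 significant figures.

0.615 d = 1.68378 × 10^-5 century and 0.00924 wk = 1.77084 × 10^-6 century.
1.68378 × 10^-5 + 1.77084 × 10^-6 ≈ 1.86 × 10^-5 century.

1.86 × 10^-5 century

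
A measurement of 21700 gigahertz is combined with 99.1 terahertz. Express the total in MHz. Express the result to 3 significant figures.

1.21e+8 MHz

21700 GHz = 2.17000e+7 MHz and 99.1 THz = 9.91000e+7 MHz.
2.17000e+7 + 9.91000e+7 ≈ 1.21e+8 MHz.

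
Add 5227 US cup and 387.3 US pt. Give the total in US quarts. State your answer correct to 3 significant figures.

1500 US qt

5227 US cup = 1306.75 US qt and 387.3 US pt = 193.650 US qt.
1306.75 + 193.650 ≈ 1500 US qt.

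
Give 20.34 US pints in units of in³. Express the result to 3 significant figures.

587 in³

1 US pt = 28.8750 cubic inches.
Thus 20.34 × 28.8750 ≈ 587 in³.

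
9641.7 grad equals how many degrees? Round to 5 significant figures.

1 gradian = 0.900000 degrees.
Thus 9641.7 × 0.900000 ≈ 8677.5 °.

8677.5 degrees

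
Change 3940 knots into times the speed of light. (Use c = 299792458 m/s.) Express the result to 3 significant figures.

1 knot = 1.71600e-9 c.
Thus 3940 × 1.71600e-9 ≈ 6.76e-6 c.

6.76e-6 c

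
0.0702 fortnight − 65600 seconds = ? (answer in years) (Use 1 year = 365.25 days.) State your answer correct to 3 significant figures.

0.0702 fortnight = 0.00269076 yr and 65600 s = 0.00207874 yr.
0.00269076 − 0.00207874 ≈ 0.000612 yr.

0.000612 yr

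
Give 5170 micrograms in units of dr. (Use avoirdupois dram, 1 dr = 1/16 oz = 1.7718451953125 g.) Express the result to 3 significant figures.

1 μg = 5.64383e-7 drams.
5170 × 5.64383e-7 ≈ 0.00292 dr.

0.00292 dr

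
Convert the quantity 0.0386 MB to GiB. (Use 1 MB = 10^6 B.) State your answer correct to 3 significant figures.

1 MB = 0.000931323 GiB.
So 0.0386 × 0.000931323 ≈ 3.59 × 10^-5 GiB.

3.59 × 10^-5 gibibytes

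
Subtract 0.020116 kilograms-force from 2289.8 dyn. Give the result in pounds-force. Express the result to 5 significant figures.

-0.039201 lbf

2289.8 dyn = 0.00514768 lbf and 0.020116 kgf = 0.0443482 lbf.
0.00514768 − 0.0443482 ≈ -0.039201 lbf.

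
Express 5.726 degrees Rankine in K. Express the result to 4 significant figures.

°R = K × 9/5.
Applying the formula gives 3.181 K.

3.181 K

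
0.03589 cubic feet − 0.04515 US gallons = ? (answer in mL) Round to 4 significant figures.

845.4 milliliters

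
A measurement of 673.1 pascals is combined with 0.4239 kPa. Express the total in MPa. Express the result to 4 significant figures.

673.1 Pa = 0.000673100 MPa and 0.4239 kPa = 0.000423900 MPa.
0.000673100 + 0.000423900 ≈ 0.001097 MPa.

0.001097 MPa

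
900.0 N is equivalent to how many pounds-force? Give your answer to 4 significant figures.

1 N = 0.224809 lbf.
900.0 × 0.224809 ≈ 202.3 lbf.

202.3 lbf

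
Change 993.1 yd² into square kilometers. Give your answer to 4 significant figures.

0.0008304 km²

1 yd² = 8.36127e-7 km².
Thus 993.1 × 8.36127e-7 ≈ 0.0008304 km².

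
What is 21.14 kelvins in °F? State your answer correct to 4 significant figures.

-421.6 degrees Fahrenheit

K = (°F + 459.67) × 5/9.
Applying the formula gives -421.6 °F.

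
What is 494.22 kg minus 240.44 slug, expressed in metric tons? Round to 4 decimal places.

494.22 kg = 0.494220 t and 240.44 slug = 3.50896 t.
0.494220 − 3.50896 ≈ -3.0147 t.

-3.0147 t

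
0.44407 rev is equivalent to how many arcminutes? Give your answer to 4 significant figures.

1 revolution = 21600.0 arcminutes.
Thus 0.44407 × 21600.0 ≈ 9592 arcmin.

9592 arcminutes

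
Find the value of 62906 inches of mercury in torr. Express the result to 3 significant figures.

1 inHg = 25.4000 torr.
62906 × 25.4000 ≈ 1.60e+6 torr.

1.60e+6 torr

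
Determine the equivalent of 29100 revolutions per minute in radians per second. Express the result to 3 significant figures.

1 rpm = 0.104720 radians per second.
29100 × 0.104720 ≈ 3050 rad/s.

3050 rad/s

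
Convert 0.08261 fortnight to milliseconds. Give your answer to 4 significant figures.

1 fortnight = 1.20960e+9 ms.
So 0.08261 × 1.20960e+9 ≈ 9.993e+7 ms.

9.993e+7 ms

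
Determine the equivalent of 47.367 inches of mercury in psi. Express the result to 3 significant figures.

1 inch of mercury = 0.491154 pounds per square inch.
Then 47.367 × 0.491154 ≈ 23.3 psi.

23.3 pounds per square inch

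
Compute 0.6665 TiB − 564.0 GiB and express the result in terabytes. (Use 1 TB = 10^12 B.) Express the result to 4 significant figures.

0.1272 TB

0.6665 TiB = 0.732824 TB and 564.0 GiB = 0.605590 TB.
0.732824 − 0.605590 ≈ 0.1272 TB.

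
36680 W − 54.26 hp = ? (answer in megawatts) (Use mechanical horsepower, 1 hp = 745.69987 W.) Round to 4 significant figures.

-0.003782 megawatts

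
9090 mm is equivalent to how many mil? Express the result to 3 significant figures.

358000 mil

1 millimeter = 39.3701 mil.
9090 × 39.3701 ≈ 358000 mil.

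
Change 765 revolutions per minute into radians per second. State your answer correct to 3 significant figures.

80.1 rad/s

1 rpm = 0.104720 rad/s.
765 × 0.104720 ≈ 80.1 rad/s.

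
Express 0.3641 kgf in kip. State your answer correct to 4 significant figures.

0.0008027 kip

1 kgf = 0.00220462 kip.
Then 0.3641 × 0.00220462 ≈ 0.0008027 kip.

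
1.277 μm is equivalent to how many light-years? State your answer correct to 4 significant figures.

1.350 × 10^-22 ly

1 μm = 1.05700 × 10^-22 ly.
Thus 1.277 × 1.05700 × 10^-22 ≈ 1.350 × 10^-22 ly.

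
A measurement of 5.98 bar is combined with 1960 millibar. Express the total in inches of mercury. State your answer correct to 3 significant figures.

5.98 bar = 176.589 inHg and 1960 mbar = 57.8788 inHg.
176.589 + 57.8788 ≈ 234 inHg.

234 inches of mercury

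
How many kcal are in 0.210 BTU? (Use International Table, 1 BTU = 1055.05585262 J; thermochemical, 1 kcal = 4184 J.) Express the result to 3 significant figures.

0.0530 kcal

1 British thermal unit = 0.252164 kcal.
Thus 0.210 × 0.252164 ≈ 0.0530 kcal.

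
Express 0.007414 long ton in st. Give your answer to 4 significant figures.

1.186 stone

1 long ton = 160.000 stone.
0.007414 × 160.000 ≈ 1.186 st.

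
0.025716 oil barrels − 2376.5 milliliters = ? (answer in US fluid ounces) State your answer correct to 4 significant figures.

0.025716 bbl = 138.249 US fl oz and 2376.5 mL = 80.3590 US fl oz.
138.249 − 80.3590 ≈ 57.89 US fl oz.

57.89 US fluid ounces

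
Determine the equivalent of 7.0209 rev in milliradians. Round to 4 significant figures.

1 rev = 6283.19 mrad.
Thus 7.0209 × 6283.19 ≈ 44110 mrad.

44110 milliradians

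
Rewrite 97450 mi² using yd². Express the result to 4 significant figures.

3.019 × 10^11 square yards

1 square mile = 3.09760 × 10^6 square yards.
So 97450 × 3.09760 × 10^6 ≈ 3.019 × 10^11 yd².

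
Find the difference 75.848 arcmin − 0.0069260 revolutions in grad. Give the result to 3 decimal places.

75.848 arcmin = 1.40459 grad and 0.0069260 rev = 2.77040 grad.
1.40459 − 2.77040 ≈ -1.366 grad.

-1.366 grad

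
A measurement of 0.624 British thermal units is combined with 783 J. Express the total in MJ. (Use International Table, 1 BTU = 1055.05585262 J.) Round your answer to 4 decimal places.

0.0014 MJ

0.624 BTU = 0.000658355 MJ and 783 J = 0.000783000 MJ.
0.000658355 + 0.000783000 ≈ 0.0014 MJ.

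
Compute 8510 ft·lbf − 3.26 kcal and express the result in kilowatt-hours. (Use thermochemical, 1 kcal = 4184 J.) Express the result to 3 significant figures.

-0.000584 kilowatt-hours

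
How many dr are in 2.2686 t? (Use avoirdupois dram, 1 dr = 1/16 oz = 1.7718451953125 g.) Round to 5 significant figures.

1.2804 × 10^6 drams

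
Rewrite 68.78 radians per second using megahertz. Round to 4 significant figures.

1 radian per second = 1.59155e-7 megahertz.
Then 68.78 × 1.59155e-7 ≈ 1.095e-5 MHz.

1.095e-5 megahertz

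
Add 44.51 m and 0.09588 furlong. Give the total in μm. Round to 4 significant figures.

6.380e+7 μm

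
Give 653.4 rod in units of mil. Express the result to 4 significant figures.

1.294 × 10^8 mils

1 rod = 198000 mils.
Then 653.4 × 198000 ≈ 1.294 × 10^8 mil.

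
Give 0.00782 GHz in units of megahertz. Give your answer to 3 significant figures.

1 gigahertz = 1000.00 megahertz.
Then 0.00782 × 1000.00 ≈ 7.82 MHz.

7.82 MHz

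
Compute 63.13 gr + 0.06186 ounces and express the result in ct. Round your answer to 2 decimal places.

29.22 ct

63.13 gr = 20.4538 ct and 0.06186 oz = 8.76851 ct.
20.4538 + 8.76851 ≈ 29.22 ct.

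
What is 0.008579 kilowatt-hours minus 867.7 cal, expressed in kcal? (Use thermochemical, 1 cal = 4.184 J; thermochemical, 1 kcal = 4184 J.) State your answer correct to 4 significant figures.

0.008579 kWh = 7.38155 kcal and 867.7 cal = 0.867700 kcal.
7.38155 − 0.867700 ≈ 6.514 kcal.

6.514 kcal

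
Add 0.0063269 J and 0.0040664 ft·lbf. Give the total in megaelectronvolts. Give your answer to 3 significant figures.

7.39e+10 MeV

0.0063269 J = 3.94894e+10 MeV and 0.0040664 ft·lbf = 3.44113e+10 MeV.
3.94894e+10 + 3.44113e+10 ≈ 7.39e+10 MeV.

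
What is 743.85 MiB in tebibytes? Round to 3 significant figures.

1 MiB = 9.53674 × 10^-7 TiB.
743.85 × 9.53674 × 10^-7 ≈ 0.000709 TiB.

0.000709 TiB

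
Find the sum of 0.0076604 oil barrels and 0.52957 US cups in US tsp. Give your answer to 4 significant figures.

272.5 US teaspoons

0.0076604 bbl = 247.094 US tsp and 0.52957 US cup = 25.4194 US tsp.
247.094 + 25.4194 ≈ 272.5 US tsp.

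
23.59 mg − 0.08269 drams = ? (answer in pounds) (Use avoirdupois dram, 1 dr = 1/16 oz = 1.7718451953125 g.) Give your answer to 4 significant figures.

-0.0002710 lb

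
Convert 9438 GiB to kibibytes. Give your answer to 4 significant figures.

9.896e+9 kibibytes

1 GiB = 1.04858e+6 KiB.
9438 × 1.04858e+6 ≈ 9.896e+9 KiB.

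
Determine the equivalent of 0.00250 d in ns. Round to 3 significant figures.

1 d = 8.64000 × 10^13 ns.
Then 0.00250 × 8.64000 × 10^13 ≈ 2.16 × 10^11 ns.

2.16 × 10^11 ns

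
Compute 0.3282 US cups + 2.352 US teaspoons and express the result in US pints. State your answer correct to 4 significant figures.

0.1886 US pt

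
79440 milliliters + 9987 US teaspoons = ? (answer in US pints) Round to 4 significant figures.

79440 mL = 167.887 US pt and 9987 US tsp = 104.031 US pt.
167.887 + 104.031 ≈ 271.9 US pt.

271.9 US pt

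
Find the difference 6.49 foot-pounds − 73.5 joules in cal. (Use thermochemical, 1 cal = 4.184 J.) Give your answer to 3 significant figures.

6.49 ft·lbf = 2.10307 cal and 73.5 J = 17.5669 cal.
2.10307 − 17.5669 ≈ -15.5 cal.

-15.5 calories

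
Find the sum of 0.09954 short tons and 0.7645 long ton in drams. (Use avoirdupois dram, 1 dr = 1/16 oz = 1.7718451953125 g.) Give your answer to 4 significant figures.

0.09954 short ton = 50964.5 dr and 0.7645 long ton = 438395 dr.
50964.5 + 438395 ≈ 489400 dr.

489400 drams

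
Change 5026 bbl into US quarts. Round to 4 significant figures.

1 oil barrel = 168.000 US qt.
Thus 5026 × 168.000 ≈ 844400 US qt.

844400 US qt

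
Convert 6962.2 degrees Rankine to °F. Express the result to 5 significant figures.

6502.5 °F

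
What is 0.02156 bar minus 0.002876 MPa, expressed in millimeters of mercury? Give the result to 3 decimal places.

0.02156 bar = 16.17133 mmHg and 0.002876 MPa = 21.57177 mmHg.
16.17133 − 21.57177 ≈ -5.400 mmHg.

-5.400 mmHg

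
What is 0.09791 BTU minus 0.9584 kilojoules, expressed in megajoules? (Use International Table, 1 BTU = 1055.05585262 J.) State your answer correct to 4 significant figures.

0.09791 BTU = 0.000103301 MJ and 0.9584 kJ = 0.000958400 MJ.
0.000103301 − 0.000958400 ≈ -0.0008551 MJ.

-0.0008551 megajoules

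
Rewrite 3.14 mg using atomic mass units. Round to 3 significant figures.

1.89 × 10^21 u

1 mg = 6.02214 × 10^20 u.
Then 3.14 × 6.02214 × 10^20 ≈ 1.89 × 10^21 u.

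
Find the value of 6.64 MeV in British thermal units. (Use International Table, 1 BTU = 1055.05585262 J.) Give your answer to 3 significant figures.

1 megaelectronvolt = 1.51857e-16 BTU.
6.64 × 1.51857e-16 ≈ 1.01e-15 BTU.

1.01e-15 British thermal units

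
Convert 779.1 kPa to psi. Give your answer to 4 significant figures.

1 kilopascal = 0.145038 psi.
779.1 × 0.145038 ≈ 113.0 psi.

113.0 psi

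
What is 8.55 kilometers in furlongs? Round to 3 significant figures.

1 kilometer = 4.97097 furlong.
So 8.55 × 4.97097 ≈ 42.5 furlong.

42.5 furlong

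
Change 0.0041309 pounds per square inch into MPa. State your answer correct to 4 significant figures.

1 psi = 0.00689476 MPa.
Thus 0.0041309 × 0.00689476 ≈ 2.848e-5 MPa.

2.848e-5 MPa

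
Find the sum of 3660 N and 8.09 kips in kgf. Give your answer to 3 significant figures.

3660 N = 373.216 kgf and 8.09 kip = 3669.56 kgf.
373.216 + 3669.56 ≈ 4040 kgf.

4040 kgf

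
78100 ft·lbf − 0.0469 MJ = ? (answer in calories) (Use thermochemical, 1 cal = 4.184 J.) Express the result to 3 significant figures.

78100 ft·lbf = 25308.2 cal and 0.0469 MJ = 11209.4 cal.
25308.2 − 11209.4 ≈ 14100 cal.

14100 cal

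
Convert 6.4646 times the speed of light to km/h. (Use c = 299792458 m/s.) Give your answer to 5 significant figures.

6.9769e+9 kilometers per hour

1 speed of light = 1.07925e+9 km/h.
Thus 6.4646 × 1.07925e+9 ≈ 6.9769e+9 km/h.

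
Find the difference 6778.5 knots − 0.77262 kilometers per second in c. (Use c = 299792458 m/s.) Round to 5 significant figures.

6778.5 kn = 1.16319e-5 c and 0.77262 km/s = 2.57718e-6 c.
1.16319e-5 − 2.57718e-6 ≈ 9.0547e-6 c.

9.0547e-6 times the speed of light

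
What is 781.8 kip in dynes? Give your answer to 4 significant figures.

1 kip = 4.44822 × 10^8 dyn.
Then 781.8 × 4.44822 × 10^8 ≈ 3.478 × 10^11 dyn.

3.478 × 10^11 dyn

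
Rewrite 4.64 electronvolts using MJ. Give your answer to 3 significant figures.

7.43 × 10^-25 MJ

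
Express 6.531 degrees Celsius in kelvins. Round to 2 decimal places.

K = °C + 273.15.
Applying the formula gives 279.68 K.

279.68 K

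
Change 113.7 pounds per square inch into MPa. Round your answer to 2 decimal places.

0.78 MPa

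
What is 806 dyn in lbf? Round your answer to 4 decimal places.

0.0018 lbf

1 dyne = 2.24809e-6 pounds-force.
Then 806 × 2.24809e-6 ≈ 0.0018 lbf.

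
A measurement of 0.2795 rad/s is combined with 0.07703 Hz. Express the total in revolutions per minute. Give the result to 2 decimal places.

0.2795 rad/s = 2.66903 rpm and 0.07703 Hz = 4.62180 rpm.
2.66903 + 4.62180 ≈ 7.29 rpm.

7.29 rpm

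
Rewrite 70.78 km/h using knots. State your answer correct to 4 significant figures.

1 km/h = 0.539957 knots.
Then 70.78 × 0.539957 ≈ 38.22 kn.

38.22 knots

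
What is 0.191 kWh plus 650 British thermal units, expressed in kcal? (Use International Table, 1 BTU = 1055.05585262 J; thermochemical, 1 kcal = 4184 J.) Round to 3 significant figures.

0.191 kWh = 164.340 kcal and 650 BTU = 163.907 kcal.
164.340 + 163.907 ≈ 328 kcal.

328 kilocalories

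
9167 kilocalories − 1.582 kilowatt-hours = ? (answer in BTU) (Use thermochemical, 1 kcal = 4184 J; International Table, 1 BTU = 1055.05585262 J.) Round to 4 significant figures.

30960 BTU

9167 kcal = 36353.3 BTU and 1.582 kWh = 5398.01 BTU.
36353.3 − 5398.01 ≈ 30960 BTU.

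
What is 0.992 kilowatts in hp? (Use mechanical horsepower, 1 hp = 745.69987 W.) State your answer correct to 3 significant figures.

1.33 horsepower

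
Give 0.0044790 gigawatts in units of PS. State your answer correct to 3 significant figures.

1 GW = 1.35962e+6 metric horsepower.
Then 0.0044790 × 1.35962e+6 ≈ 6090 PS.

6090 PS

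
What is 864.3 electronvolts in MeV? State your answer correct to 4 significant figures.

0.0008643 MeV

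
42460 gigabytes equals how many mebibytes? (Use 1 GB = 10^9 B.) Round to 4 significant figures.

4.049 × 10^7 MiB

1 gigabyte = 953.674 MiB.
42460 × 953.674 ≈ 4.049 × 10^7 MiB.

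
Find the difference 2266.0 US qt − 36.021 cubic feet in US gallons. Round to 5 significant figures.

297.04 US gal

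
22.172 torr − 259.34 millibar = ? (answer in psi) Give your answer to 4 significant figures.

22.172 torr = 0.428735 psi and 259.34 mbar = 3.76141 psi.
0.428735 − 3.76141 ≈ -3.333 psi.

-3.333 psi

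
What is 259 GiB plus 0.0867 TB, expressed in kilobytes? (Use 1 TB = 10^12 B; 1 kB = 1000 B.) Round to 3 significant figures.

259 GiB = 2.78099 × 10^8 kB and 0.0867 TB = 8.67000 × 10^7 kB.
2.78099 × 10^8 + 8.67000 × 10^7 ≈ 3.65 × 10^8 kB.

3.65 × 10^8 kilobytes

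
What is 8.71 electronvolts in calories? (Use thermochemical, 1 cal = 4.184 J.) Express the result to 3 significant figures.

1 electronvolt = 3.82929 × 10^-20 cal.
Then 8.71 × 3.82929 × 10^-20 ≈ 3.34 × 10^-19 cal.

3.34 × 10^-19 calories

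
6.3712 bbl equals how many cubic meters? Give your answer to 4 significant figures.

1 bbl = 0.158987 m³.
Thus 6.3712 × 0.158987 ≈ 1.013 m³.

1.013 m³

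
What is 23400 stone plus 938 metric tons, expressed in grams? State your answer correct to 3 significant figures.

23400 st = 1.48597e+8 g and 938 t = 9.38000e+8 g.
1.48597e+8 + 9.38000e+8 ≈ 1.09e+9 g.

1.09e+9 g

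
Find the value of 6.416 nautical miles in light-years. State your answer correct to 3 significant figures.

1.26e-12 light-years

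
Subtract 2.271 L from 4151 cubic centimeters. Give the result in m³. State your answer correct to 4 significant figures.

0.001880 cubic meters

4151 cm³ = 0.00415100 m³ and 2.271 L = 0.00227100 m³.
0.00415100 − 0.00227100 ≈ 0.001880 m³.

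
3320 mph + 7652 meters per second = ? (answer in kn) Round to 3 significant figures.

17800 knots

3320 mph = 2885.00 kn and 7652 m/s = 14874.3 kn.
2885.00 + 14874.3 ≈ 17800 kn.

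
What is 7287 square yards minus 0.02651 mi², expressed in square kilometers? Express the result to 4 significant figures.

7287 yd² = 0.00609286 km² and 0.02651 mi² = 0.0686606 km².
0.00609286 − 0.0686606 ≈ -0.06257 km².

-0.06257 km²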